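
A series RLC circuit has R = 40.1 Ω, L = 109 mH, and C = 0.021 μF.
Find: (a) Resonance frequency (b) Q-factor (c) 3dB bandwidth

Step 1 — Resonance: ω₀ = 1/√(LC) = 1/√(0.109·2.1e-08) = 2.09e+04 rad/s.
Step 2 — f₀ = ω₀/(2π) = 3327 Hz.
Step 3 — Series Q: Q = ω₀L/R = 2.09e+04·0.109/40.1 = 56.81.
Step 4 — Bandwidth: Δω = ω₀/Q = 367.9 rad/s; BW = Δω/(2π) = 58.55 Hz.

(a) f₀ = 3327 Hz  (b) Q = 56.81  (c) BW = 58.55 Hz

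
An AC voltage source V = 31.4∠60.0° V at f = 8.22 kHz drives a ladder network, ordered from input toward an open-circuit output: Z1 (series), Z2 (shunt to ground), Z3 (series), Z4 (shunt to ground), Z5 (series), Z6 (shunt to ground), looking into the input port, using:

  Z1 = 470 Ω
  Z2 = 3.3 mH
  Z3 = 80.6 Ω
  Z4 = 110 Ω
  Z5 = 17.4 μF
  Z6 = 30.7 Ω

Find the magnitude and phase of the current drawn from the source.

Step 1 — Angular frequency: ω = 2π·f = 2π·8220 = 5.165e+04 rad/s.
Step 2 — Component impedances:
  Z1: Z = R = 470 Ω
  Z2: Z = jωL = j·5.165e+04·0.0033 = 0 + j170.4 Ω
  Z3: Z = R = 80.6 Ω
  Z4: Z = R = 110 Ω
  Z5: Z = 1/(jωC) = -j/(ω·C) = 0 - j1.113 Ω
  Z6: Z = R = 30.7 Ω
Step 3 — Ladder network (open output): work backward from the far end, alternating series and parallel combinations. Z_in = 546.4 + j46.41 Ω = 548.4∠4.9° Ω.
Step 4 — Source phasor: V = 31.4∠60.0° V = 15.7 + j27.19 V.
Step 5 — Ohm's law: I = V / Z_total = (15.7 + j27.19) / (546.4 + j46.41) = 0.03272 + j0.04699 A.
Step 6 — Convert to polar: |I| = 0.05726 A, ∠I = 55.1°.

I = 0.05726∠55.1° A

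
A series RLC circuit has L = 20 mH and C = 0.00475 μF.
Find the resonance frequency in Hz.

Step 1 — Resonance condition Im(Z)=0 gives ω₀ = 1/√(LC).
Step 2 — ω₀ = 1/√(0.02·4.75e-09) = 1.026e+05 rad/s.
Step 3 — f₀ = ω₀/(2π) = 1.633e+04 Hz.

f₀ = 1.633e+04 Hz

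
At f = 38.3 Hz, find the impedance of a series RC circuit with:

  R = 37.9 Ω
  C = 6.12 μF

Step 1 — Angular frequency: ω = 2π·f = 2π·38.3 = 240.6 rad/s.
Step 2 — Component impedances:
  R: Z = R = 37.9 Ω
  C: Z = 1/(jωC) = -j/(ω·C) = 0 - j679 Ω
Step 3 — Series combination: Z_total = R + C = 37.9 - j679 Ω = 680.1∠-86.8° Ω.

Z = 37.9 - j679 Ω = 680.1∠-86.8° Ω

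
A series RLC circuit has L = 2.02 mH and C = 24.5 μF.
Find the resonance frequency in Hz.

Step 1 — Resonance condition Im(Z)=0 gives ω₀ = 1/√(LC).
Step 2 — ω₀ = 1/√(0.00202·2.45e-05) = 4495 rad/s.
Step 3 — f₀ = ω₀/(2π) = 715.4 Hz.

f₀ = 715.4 Hz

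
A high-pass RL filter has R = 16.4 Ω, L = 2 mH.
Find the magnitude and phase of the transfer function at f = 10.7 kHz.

Step 1 — Angular frequency: ω = 2π·1.07e+04 = 6.723e+04 rad/s.
Step 2 — Transfer function: H(jω) = jωL/(R + jωL).
Step 3 — Numerator jωL = j·134.5; denominator R + jωL = 16.4 + j134.5.
Step 4 — H = 0.9853 + j0.1202.
Step 5 — Magnitude: |H| = 0.9926 (-0.1 dB); phase: φ = 7.0°.

|H| = 0.9926 (-0.1 dB), φ = 7.0°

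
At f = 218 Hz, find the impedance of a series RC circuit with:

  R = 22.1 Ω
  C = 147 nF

Step 1 — Angular frequency: ω = 2π·f = 2π·218 = 1370 rad/s.
Step 2 — Component impedances:
  R: Z = R = 22.1 Ω
  C: Z = 1/(jωC) = -j/(ω·C) = 0 - j4966 Ω
Step 3 — Series combination: Z_total = R + C = 22.1 - j4966 Ω = 4967∠-89.7° Ω.

Z = 22.1 - j4966 Ω = 4967∠-89.7° Ω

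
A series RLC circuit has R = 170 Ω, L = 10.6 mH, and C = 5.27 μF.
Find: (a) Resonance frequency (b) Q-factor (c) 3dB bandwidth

Step 1 — Resonance condition Im(Z)=0 gives ω₀ = 1/√(LC).
Step 2 — ω₀ = 1/√(0.0106·5.27e-06) = 4231 rad/s.
Step 3 — f₀ = ω₀/(2π) = 673.4 Hz.
Step 4 — Series Q: Q = ω₀L/R = 4231·0.0106/170 = 0.2638.
Step 5 — 3dB bandwidth: Δω = ω₀/Q = 1.604e+04 rad/s; BW = Δω/(2π) = 2552 Hz.

(a) f₀ = 673.4 Hz  (b) Q = 0.2638  (c) BW = 2552 Hz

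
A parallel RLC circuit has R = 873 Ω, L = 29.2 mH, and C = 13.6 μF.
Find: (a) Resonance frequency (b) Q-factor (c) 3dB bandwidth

Step 1 — Resonance: ω₀ = 1/√(LC) = 1/√(0.0292·1.36e-05) = 1587 rad/s.
Step 2 — f₀ = ω₀/(2π) = 252.6 Hz.
Step 3 — Parallel Q: Q = R/(ω₀L) = 873/(1587·0.0292) = 18.84.
Step 4 — Bandwidth: Δω = ω₀/Q = 84.23 rad/s; BW = Δω/(2π) = 13.41 Hz.

(a) f₀ = 252.6 Hz  (b) Q = 18.84  (c) BW = 13.41 Hz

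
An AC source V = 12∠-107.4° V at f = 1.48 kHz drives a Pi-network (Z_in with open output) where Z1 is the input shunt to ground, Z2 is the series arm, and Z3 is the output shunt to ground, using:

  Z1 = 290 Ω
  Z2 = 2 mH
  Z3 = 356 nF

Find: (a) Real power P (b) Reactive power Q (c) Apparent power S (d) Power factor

Step 1 — Angular frequency: ω = 2π·f = 2π·1480 = 9299 rad/s.
Step 2 — Component impedances:
  Z1: Z = R = 290 Ω
  Z2: Z = jωL = j·9299·0.002 = 0 + j18.6 Ω
  Z3: Z = 1/(jωC) = -j/(ω·C) = 0 - j302.1 Ω
Step 3 — With open output, the series arm Z2 and the output shunt Z3 appear in series to ground: Z2 + Z3 = 0 - j283.5 Ω.
Step 4 — Parallel with input shunt Z1: Z_in = Z1 || (Z2 + Z3) = 141.7 - j145 Ω = 202.7∠-45.7° Ω.
Step 5 — Source phasor: V = 12∠-107.4° V = -3.588 - j11.45 V.
Step 6 — Current: I = V / Z = 0.02802 - j0.05214 A = 0.0592∠-61.7° A.
Step 7 — Complex power: S = V·I* = 0.4966 - j0.508 VA.
Step 8 — Real power: P = Re(S) = 0.4966 W.
Step 9 — Reactive power: Q = Im(S) = -0.508 VAR.
Step 10 — Apparent power: |S| = 0.7104 VA.
Step 11 — Power factor: PF = P/|S| = 0.699 (leading).

(a) P = 0.4966 W  (b) Q = -0.508 VAR  (c) S = 0.7104 VA  (d) PF = 0.699 (leading)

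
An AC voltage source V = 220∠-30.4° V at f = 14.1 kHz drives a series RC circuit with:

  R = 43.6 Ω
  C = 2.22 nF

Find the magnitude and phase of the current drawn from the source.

Step 1 — Angular frequency: ω = 2π·f = 2π·1.41e+04 = 8.859e+04 rad/s.
Step 2 — Component impedances:
  R: Z = R = 43.6 Ω
  C: Z = 1/(jωC) = -j/(ω·C) = 0 - j5084 Ω
Step 3 — Series combination: Z_total = R + C = 43.6 - j5084 Ω = 5085∠-89.5° Ω.
Step 4 — Source phasor: V = 220∠-30.4° V = 189.8 - j111.3 V.
Step 5 — Ohm's law: I = V / Z_total = (189.8 - j111.3) / (43.6 - j5084) = 0.02221 + j0.03713 A.
Step 6 — Convert to polar: |I| = 0.04327 A, ∠I = 59.1°.

I = 0.04327∠59.1° A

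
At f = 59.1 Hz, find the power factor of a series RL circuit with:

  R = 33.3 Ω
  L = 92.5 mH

Step 1 — Angular frequency: ω = 2π·f = 2π·59.1 = 371.3 rad/s.
Step 2 — Component impedances:
  R: Z = R = 33.3 Ω
  L: Z = jωL = j·371.3·0.0925 = 0 + j34.35 Ω
Step 3 — Series combination: Z_total = R + L = 33.3 + j34.35 Ω = 47.84∠45.9° Ω.
Step 4 — Power factor: PF = cos(φ) = Re(Z)/|Z| = 33.3/47.84 = 0.6961.
Step 5 — Type: Im(Z) = 34.35 ⇒ lagging (phase φ = 45.9°).

PF = 0.6961 (lagging, φ = 45.9°)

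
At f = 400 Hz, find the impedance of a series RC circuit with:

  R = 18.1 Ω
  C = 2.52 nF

Step 1 — Angular frequency: ω = 2π·f = 2π·400 = 2513 rad/s.
Step 2 — Component impedances:
  R: Z = R = 18.1 Ω
  C: Z = 1/(jωC) = -j/(ω·C) = 0 - j1.579e+05 Ω
Step 3 — Series combination: Z_total = R + C = 18.1 - j1.579e+05 Ω = 1.579e+05∠-90.0° Ω.

Z = 18.1 - j1.579e+05 Ω = 1.579e+05∠-90.0° Ω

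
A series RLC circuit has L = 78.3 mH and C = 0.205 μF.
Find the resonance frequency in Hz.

Step 1 — Resonance condition Im(Z)=0 gives ω₀ = 1/√(LC).
Step 2 — ω₀ = 1/√(0.0783·2.05e-07) = 7893 rad/s.
Step 3 — f₀ = ω₀/(2π) = 1256 Hz.

f₀ = 1256 Hz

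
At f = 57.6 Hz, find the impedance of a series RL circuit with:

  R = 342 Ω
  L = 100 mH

Step 1 — Angular frequency: ω = 2π·f = 2π·57.6 = 361.9 rad/s.
Step 2 — Component impedances:
  R: Z = R = 342 Ω
  L: Z = jωL = j·361.9·0.1 = 0 + j36.19 Ω
Step 3 — Series combination: Z_total = R + L = 342 + j36.19 Ω = 343.9∠6.0° Ω.

Z = 342 + j36.19 Ω = 343.9∠6.0° Ω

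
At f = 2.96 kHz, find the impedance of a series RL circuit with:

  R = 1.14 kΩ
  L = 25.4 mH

Step 1 — Angular frequency: ω = 2π·f = 2π·2960 = 1.86e+04 rad/s.
Step 2 — Component impedances:
  R: Z = R = 1140 Ω
  L: Z = jωL = j·1.86e+04·0.0254 = 0 + j472.4 Ω
Step 3 — Series combination: Z_total = R + L = 1140 + j472.4 Ω = 1234∠22.5° Ω.

Z = 1140 + j472.4 Ω = 1234∠22.5° Ω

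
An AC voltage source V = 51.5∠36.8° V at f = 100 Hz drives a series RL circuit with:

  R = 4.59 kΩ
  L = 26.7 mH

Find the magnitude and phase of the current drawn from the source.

Step 1 — Angular frequency: ω = 2π·f = 2π·100 = 628.3 rad/s.
Step 2 — Component impedances:
  R: Z = R = 4590 Ω
  L: Z = jωL = j·628.3·0.0267 = 0 + j16.78 Ω
Step 3 — Series combination: Z_total = R + L = 4590 + j16.78 Ω = 4590∠0.2° Ω.
Step 4 — Source phasor: V = 51.5∠36.8° V = 41.24 + j30.85 V.
Step 5 — Ohm's law: I = V / Z_total = (41.24 + j30.85) / (4590 + j16.78) = 0.009009 + j0.006688 A.
Step 6 — Convert to polar: |I| = 0.01122 A, ∠I = 36.6°.

I = 0.01122∠36.6° A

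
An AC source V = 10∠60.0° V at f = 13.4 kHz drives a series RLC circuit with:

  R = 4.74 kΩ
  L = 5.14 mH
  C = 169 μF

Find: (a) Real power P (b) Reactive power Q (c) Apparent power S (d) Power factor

Step 1 — Angular frequency: ω = 2π·f = 2π·1.34e+04 = 8.419e+04 rad/s.
Step 2 — Component impedances:
  R: Z = R = 4740 Ω
  L: Z = jωL = j·8.419e+04·0.00514 = 0 + j432.8 Ω
  C: Z = 1/(jωC) = -j/(ω·C) = 0 - j0.07028 Ω
Step 3 — Series combination: Z_total = R + L + C = 4740 + j432.7 Ω = 4760∠5.2° Ω.
Step 4 — Source phasor: V = 10∠60.0° V = 5 + j8.66 V.
Step 5 — Current: I = V / Z = 0.001212 + j0.001716 A = 0.002101∠54.8° A.
Step 6 — Complex power: S = V·I* = 0.02092 + j0.00191 VA.
Step 7 — Real power: P = Re(S) = 0.02092 W.
Step 8 — Reactive power: Q = Im(S) = 0.00191 VAR.
Step 9 — Apparent power: |S| = 0.02101 VA.
Step 10 — Power factor: PF = P/|S| = 0.9959 (lagging).

(a) P = 0.02092 W  (b) Q = 0.00191 VAR  (c) S = 0.02101 VA  (d) PF = 0.9959 (lagging)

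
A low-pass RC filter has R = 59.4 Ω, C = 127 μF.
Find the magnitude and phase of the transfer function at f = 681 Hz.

Step 1 — Angular frequency: ω = 2π·681 = 4279 rad/s.
Step 2 — Transfer function: H(jω) = 1/(1 + jωRC).
Step 3 — Denominator: 1 + jωRC = 1 + j·4279·59.4·0.000127 = 1 + j32.28.
Step 4 — H = 0.0009588 - j0.03095.
Step 5 — Magnitude: |H| = 0.03097 (-30.2 dB); phase: φ = -88.2°.

|H| = 0.03097 (-30.2 dB), φ = -88.2°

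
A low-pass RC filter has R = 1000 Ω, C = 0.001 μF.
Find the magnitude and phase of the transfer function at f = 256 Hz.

Step 1 — Angular frequency: ω = 2π·256 = 1608 rad/s.
Step 2 — Transfer function: H(jω) = 1/(1 + jωRC).
Step 3 — Denominator: 1 + jωRC = 1 + j·1608·1000·1e-09 = 1 + j0.001608.
Step 4 — H = 1 - j0.001608.
Step 5 — Magnitude: |H| = 1 (-0.0 dB); phase: φ = -0.1°.

|H| = 1 (-0.0 dB), φ = -0.1°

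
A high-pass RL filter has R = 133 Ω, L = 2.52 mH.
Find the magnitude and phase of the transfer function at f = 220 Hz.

Step 1 — Angular frequency: ω = 2π·220 = 1382 rad/s.
Step 2 — Transfer function: H(jω) = jωL/(R + jωL).
Step 3 — Numerator jωL = j·3.483; denominator R + jωL = 133 + j3.483.
Step 4 — H = 0.0006855 + j0.02617.
Step 5 — Magnitude: |H| = 0.02618 (-31.6 dB); phase: φ = 88.5°.

|H| = 0.02618 (-31.6 dB), φ = 88.5°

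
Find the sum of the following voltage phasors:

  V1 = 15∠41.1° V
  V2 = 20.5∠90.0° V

Step 1 — Convert each phasor to rectangular form:
  V1 = 15·(cos(41.1°) + j·sin(41.1°)) = 11.3 + j9.861 V
  V2 = 20.5·(cos(90.0°) + j·sin(90.0°)) = 0 + j20.5 V
Step 2 — Sum components: V_total = 11.3 + j30.36 V.
Step 3 — Convert to polar: |V_total| = 32.4 V, ∠V_total = 69.6°.

V_total = 32.4∠69.6° V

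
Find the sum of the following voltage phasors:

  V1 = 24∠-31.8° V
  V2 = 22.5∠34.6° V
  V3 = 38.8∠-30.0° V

Step 1 — Convert each phasor to rectangular form:
  V1 = 24·(cos(-31.8°) + j·sin(-31.8°)) = 20.4 - j12.65 V
  V2 = 22.5·(cos(34.6°) + j·sin(34.6°)) = 18.52 + j12.78 V
  V3 = 38.8·(cos(-30.0°) + j·sin(-30.0°)) = 33.6 - j19.4 V
Step 2 — Sum components: V_total = 72.52 - j19.27 V.
Step 3 — Convert to polar: |V_total| = 75.04 V, ∠V_total = -14.9°.

V_total = 75.04∠-14.9° V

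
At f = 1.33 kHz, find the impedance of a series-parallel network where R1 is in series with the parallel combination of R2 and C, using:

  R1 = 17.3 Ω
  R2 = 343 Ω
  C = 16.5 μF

Step 1 — Angular frequency: ω = 2π·f = 2π·1330 = 8357 rad/s.
Step 2 — Component impedances:
  R1: Z = R = 17.3 Ω
  R2: Z = R = 343 Ω
  C: Z = 1/(jωC) = -j/(ω·C) = 0 - j7.252 Ω
Step 3 — Parallel branch: R2 || C = 1/(1/R2 + 1/C) = 0.1533 - j7.249 Ω.
Step 4 — Series with R1: Z_total = R1 + (R2 || C) = 17.45 - j7.249 Ω = 18.9∠-22.6° Ω.

Z = 17.45 - j7.249 Ω = 18.9∠-22.6° Ω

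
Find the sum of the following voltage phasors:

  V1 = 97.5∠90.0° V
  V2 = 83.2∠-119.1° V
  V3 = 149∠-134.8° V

Step 1 — Convert each phasor to rectangular form:
  V1 = 97.5·(cos(90.0°) + j·sin(90.0°)) = 0 + j97.5 V
  V2 = 83.2·(cos(-119.1°) + j·sin(-119.1°)) = -40.46 - j72.7 V
  V3 = 149·(cos(-134.8°) + j·sin(-134.8°)) = -105 - j105.7 V
Step 2 — Sum components: V_total = -145.5 - j80.92 V.
Step 3 — Convert to polar: |V_total| = 166.4 V, ∠V_total = -150.9°.

V_total = 166.4∠-150.9° V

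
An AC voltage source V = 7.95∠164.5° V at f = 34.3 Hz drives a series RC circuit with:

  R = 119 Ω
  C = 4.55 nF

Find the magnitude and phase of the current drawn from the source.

Step 1 — Angular frequency: ω = 2π·f = 2π·34.3 = 215.5 rad/s.
Step 2 — Component impedances:
  R: Z = R = 119 Ω
  C: Z = 1/(jωC) = -j/(ω·C) = 0 - j1.02e+06 Ω
Step 3 — Series combination: Z_total = R + C = 119 - j1.02e+06 Ω = 1.02e+06∠-90.0° Ω.
Step 4 — Source phasor: V = 7.95∠164.5° V = -7.661 + j2.125 V.
Step 5 — Ohm's law: I = V / Z_total = (-7.661 + j2.125) / (119 - j1.02e+06) = -2.084e-06 - j7.512e-06 A.
Step 6 — Convert to polar: |I| = 7.796e-06 A, ∠I = -105.5°.

I = 7.796e-06∠-105.5° A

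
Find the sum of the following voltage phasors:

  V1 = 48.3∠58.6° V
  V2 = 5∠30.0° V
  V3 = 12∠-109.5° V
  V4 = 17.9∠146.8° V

Step 1 — Convert each phasor to rectangular form:
  V1 = 48.3·(cos(58.6°) + j·sin(58.6°)) = 25.16 + j41.23 V
  V2 = 5·(cos(30.0°) + j·sin(30.0°)) = 4.33 + j2.5 V
  V3 = 12·(cos(-109.5°) + j·sin(-109.5°)) = -4.006 - j11.31 V
  V4 = 17.9·(cos(146.8°) + j·sin(146.8°)) = -14.98 + j9.801 V
Step 2 — Sum components: V_total = 10.51 + j42.22 V.
Step 3 — Convert to polar: |V_total| = 43.51 V, ∠V_total = 76.0°.

V_total = 43.51∠76.0° V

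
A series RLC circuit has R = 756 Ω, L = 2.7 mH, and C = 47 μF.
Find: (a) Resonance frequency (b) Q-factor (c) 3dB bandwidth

Step 1 — Resonance: ω₀ = 1/√(LC) = 1/√(0.0027·4.7e-05) = 2807 rad/s.
Step 2 — f₀ = ω₀/(2π) = 446.8 Hz.
Step 3 — Series Q: Q = ω₀L/R = 2807·0.0027/756 = 0.01003.
Step 4 — Bandwidth: Δω = ω₀/Q = 2.8e+05 rad/s; BW = Δω/(2π) = 4.456e+04 Hz.

(a) f₀ = 446.8 Hz  (b) Q = 0.01003  (c) BW = 4.456e+04 Hz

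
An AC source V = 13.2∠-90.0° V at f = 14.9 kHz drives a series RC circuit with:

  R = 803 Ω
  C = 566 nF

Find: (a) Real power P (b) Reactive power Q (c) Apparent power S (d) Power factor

Step 1 — Angular frequency: ω = 2π·f = 2π·1.49e+04 = 9.362e+04 rad/s.
Step 2 — Component impedances:
  R: Z = R = 803 Ω
  C: Z = 1/(jωC) = -j/(ω·C) = 0 - j18.87 Ω
Step 3 — Series combination: Z_total = R + C = 803 - j18.87 Ω = 803.2∠-1.3° Ω.
Step 4 — Source phasor: V = 13.2∠-90.0° V = 0 - j13.2 V.
Step 5 — Current: I = V / Z = 0.0003861 - j0.01643 A = 0.01643∠-88.7° A.
Step 6 — Complex power: S = V·I* = 0.2169 - j0.005097 VA.
Step 7 — Real power: P = Re(S) = 0.2169 W.
Step 8 — Reactive power: Q = Im(S) = -0.005097 VAR.
Step 9 — Apparent power: |S| = 0.2169 VA.
Step 10 — Power factor: PF = P/|S| = 0.9997 (leading).

(a) P = 0.2169 W  (b) Q = -0.005097 VAR  (c) S = 0.2169 VA  (d) PF = 0.9997 (leading)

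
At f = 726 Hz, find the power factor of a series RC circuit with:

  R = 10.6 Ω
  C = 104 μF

Step 1 — Angular frequency: ω = 2π·f = 2π·726 = 4562 rad/s.
Step 2 — Component impedances:
  R: Z = R = 10.6 Ω
  C: Z = 1/(jωC) = -j/(ω·C) = 0 - j2.108 Ω
Step 3 — Series combination: Z_total = R + C = 10.6 - j2.108 Ω = 10.81∠-11.2° Ω.
Step 4 — Power factor: PF = cos(φ) = Re(Z)/|Z| = 10.6/10.808 = 0.9808.
Step 5 — Type: Im(Z) = -2.108 ⇒ leading (phase φ = -11.2°).

PF = 0.9808 (leading, φ = -11.2°)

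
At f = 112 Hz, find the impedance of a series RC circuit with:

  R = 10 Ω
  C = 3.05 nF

Step 1 — Angular frequency: ω = 2π·f = 2π·112 = 703.7 rad/s.
Step 2 — Component impedances:
  R: Z = R = 10 Ω
  C: Z = 1/(jωC) = -j/(ω·C) = 0 - j4.659e+05 Ω
Step 3 — Series combination: Z_total = R + C = 10 - j4.659e+05 Ω = 4.659e+05∠-90.0° Ω.

Z = 10 - j4.659e+05 Ω = 4.659e+05∠-90.0° Ω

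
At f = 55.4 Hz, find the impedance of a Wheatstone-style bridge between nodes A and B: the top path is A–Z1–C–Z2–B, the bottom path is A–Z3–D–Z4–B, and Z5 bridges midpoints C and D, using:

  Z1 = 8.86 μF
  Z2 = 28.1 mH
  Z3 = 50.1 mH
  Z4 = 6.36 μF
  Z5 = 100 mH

Step 1 — Angular frequency: ω = 2π·f = 2π·55.4 = 348.1 rad/s.
Step 2 — Component impedances:
  Z1: Z = 1/(jωC) = -j/(ω·C) = 0 - j324.2 Ω
  Z2: Z = jωL = j·348.1·0.0281 = 0 + j9.781 Ω
  Z3: Z = jωL = j·348.1·0.0501 = 0 + j17.44 Ω
  Z4: Z = 1/(jωC) = -j/(ω·C) = 0 - j451.7 Ω
  Z5: Z = jωL = j·348.1·0.1 = 0 + j34.81 Ω
Step 3 — Bridge requires nodal analysis (the Z5 bridge couples midpoints C and D, so the two paths cannot be reduced to a simple series/parallel combination). Setting node B to ground and injecting 1 A at node A, the 3-node admittance system at A, C, D solves to V_A = Z_AB = 0 + j78.6 Ω = 78.6∠90.0° Ω.

Z = 0 + j78.6 Ω = 78.6∠90.0° Ω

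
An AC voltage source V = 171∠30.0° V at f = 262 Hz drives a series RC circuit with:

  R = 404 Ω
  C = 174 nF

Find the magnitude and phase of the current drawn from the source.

Step 1 — Angular frequency: ω = 2π·f = 2π·262 = 1646 rad/s.
Step 2 — Component impedances:
  R: Z = R = 404 Ω
  C: Z = 1/(jωC) = -j/(ω·C) = 0 - j3491 Ω
Step 3 — Series combination: Z_total = R + C = 404 - j3491 Ω = 3514∠-83.4° Ω.
Step 4 — Source phasor: V = 171∠30.0° V = 148.1 + j85.5 V.
Step 5 — Ohm's law: I = V / Z_total = (148.1 + j85.5) / (404 - j3491) = -0.01932 + j0.04465 A.
Step 6 — Convert to polar: |I| = 0.04866 A, ∠I = 113.4°.

I = 0.04866∠113.4° A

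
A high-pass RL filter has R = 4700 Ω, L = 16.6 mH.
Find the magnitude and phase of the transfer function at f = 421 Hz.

Step 1 — Angular frequency: ω = 2π·421 = 2645 rad/s.
Step 2 — Transfer function: H(jω) = jωL/(R + jωL).
Step 3 — Numerator jωL = j·43.91; denominator R + jωL = 4700 + j43.91.
Step 4 — H = 8.728e-05 + j0.009342.
Step 5 — Magnitude: |H| = 0.009342 (-40.6 dB); phase: φ = 89.5°.

|H| = 0.009342 (-40.6 dB), φ = 89.5°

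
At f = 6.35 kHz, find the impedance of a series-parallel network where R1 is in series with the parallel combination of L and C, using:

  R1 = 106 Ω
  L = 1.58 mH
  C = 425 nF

Step 1 — Angular frequency: ω = 2π·f = 2π·6350 = 3.99e+04 rad/s.
Step 2 — Component impedances:
  R1: Z = R = 106 Ω
  L: Z = jωL = j·3.99e+04·0.00158 = 0 + j63.04 Ω
  C: Z = 1/(jωC) = -j/(ω·C) = 0 - j58.97 Ω
Step 3 — Parallel branch: L || C = 1/(1/L + 1/C) = 0 - j914.4 Ω.
Step 4 — Series with R1: Z_total = R1 + (L || C) = 106 - j914.4 Ω = 920.5∠-83.4° Ω.

Z = 106 - j914.4 Ω = 920.5∠-83.4° Ω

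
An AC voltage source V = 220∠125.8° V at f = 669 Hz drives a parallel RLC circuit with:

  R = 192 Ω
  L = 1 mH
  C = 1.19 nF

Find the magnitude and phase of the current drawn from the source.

Step 1 — Angular frequency: ω = 2π·f = 2π·669 = 4203 rad/s.
Step 2 — Component impedances:
  R: Z = R = 192 Ω
  L: Z = jωL = j·4203·0.001 = 0 + j4.203 Ω
  C: Z = 1/(jωC) = -j/(ω·C) = 0 - j1.999e+05 Ω
Step 3 — Parallel combination: 1/Z_total = 1/R + 1/L + 1/C; Z_total = 0.09199 + j4.202 Ω = 4.203∠88.7° Ω.
Step 4 — Source phasor: V = 220∠125.8° V = -128.7 + j178.4 V.
Step 5 — Ohm's law: I = V / Z_total = (-128.7 + j178.4) / (0.09199 + j4.202) = 41.78 + j31.54 A.
Step 6 — Convert to polar: |I| = 52.35 A, ∠I = 37.1°.

I = 52.35∠37.1° A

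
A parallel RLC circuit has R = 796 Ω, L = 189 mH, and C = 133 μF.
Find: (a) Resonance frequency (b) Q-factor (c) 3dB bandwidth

Step 1 — Resonance: ω₀ = 1/√(LC) = 1/√(0.189·0.000133) = 199.5 rad/s.
Step 2 — f₀ = ω₀/(2π) = 31.74 Hz.
Step 3 — Parallel Q: Q = R/(ω₀L) = 796/(199.5·0.189) = 21.12.
Step 4 — Bandwidth: Δω = ω₀/Q = 9.446 rad/s; BW = Δω/(2π) = 1.503 Hz.

(a) f₀ = 31.74 Hz  (b) Q = 21.12  (c) BW = 1.503 Hz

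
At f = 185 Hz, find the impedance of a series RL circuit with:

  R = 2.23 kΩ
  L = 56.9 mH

Step 1 — Angular frequency: ω = 2π·f = 2π·185 = 1162 rad/s.
Step 2 — Component impedances:
  R: Z = R = 2230 Ω
  L: Z = jωL = j·1162·0.0569 = 0 + j66.14 Ω
Step 3 — Series combination: Z_total = R + L = 2230 + j66.14 Ω = 2231∠1.7° Ω.

Z = 2230 + j66.14 Ω = 2231∠1.7° Ω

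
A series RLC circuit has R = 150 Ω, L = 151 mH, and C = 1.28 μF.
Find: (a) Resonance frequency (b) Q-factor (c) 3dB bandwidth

Step 1 — Resonance: ω₀ = 1/√(LC) = 1/√(0.151·1.28e-06) = 2275 rad/s.
Step 2 — f₀ = ω₀/(2π) = 362 Hz.
Step 3 — Series Q: Q = ω₀L/R = 2275·0.151/150 = 2.29.
Step 4 — Bandwidth: Δω = ω₀/Q = 993.4 rad/s; BW = Δω/(2π) = 158.1 Hz.

(a) f₀ = 362 Hz  (b) Q = 2.29  (c) BW = 158.1 Hz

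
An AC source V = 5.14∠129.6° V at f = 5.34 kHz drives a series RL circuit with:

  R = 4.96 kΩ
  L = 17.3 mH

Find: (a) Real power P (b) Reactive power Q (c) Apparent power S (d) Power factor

Step 1 — Angular frequency: ω = 2π·f = 2π·5340 = 3.355e+04 rad/s.
Step 2 — Component impedances:
  R: Z = R = 4960 Ω
  L: Z = jωL = j·3.355e+04·0.0173 = 0 + j580.5 Ω
Step 3 — Series combination: Z_total = R + L = 4960 + j580.5 Ω = 4994∠6.7° Ω.
Step 4 — Source phasor: V = 5.14∠129.6° V = -3.276 + j3.96 V.
Step 5 — Current: I = V / Z = -0.0005595 + j0.0008639 A = 0.001029∠122.9° A.
Step 6 — Complex power: S = V·I* = 0.005255 + j0.0006149 VA.
Step 7 — Real power: P = Re(S) = 0.005255 W.
Step 8 — Reactive power: Q = Im(S) = 0.0006149 VAR.
Step 9 — Apparent power: |S| = 0.00529 VA.
Step 10 — Power factor: PF = P/|S| = 0.9932 (lagging).

(a) P = 0.005255 W  (b) Q = 0.0006149 VAR  (c) S = 0.00529 VA  (d) PF = 0.9932 (lagging)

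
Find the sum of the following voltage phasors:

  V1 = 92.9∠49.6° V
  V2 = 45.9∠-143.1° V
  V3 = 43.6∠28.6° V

Step 1 — Convert each phasor to rectangular form:
  V1 = 92.9·(cos(49.6°) + j·sin(49.6°)) = 60.21 + j70.75 V
  V2 = 45.9·(cos(-143.1°) + j·sin(-143.1°)) = -36.71 - j27.56 V
  V3 = 43.6·(cos(28.6°) + j·sin(28.6°)) = 38.28 + j20.87 V
Step 2 — Sum components: V_total = 61.78 + j64.06 V.
Step 3 — Convert to polar: |V_total| = 89 V, ∠V_total = 46.0°.

V_total = 89∠46.0° V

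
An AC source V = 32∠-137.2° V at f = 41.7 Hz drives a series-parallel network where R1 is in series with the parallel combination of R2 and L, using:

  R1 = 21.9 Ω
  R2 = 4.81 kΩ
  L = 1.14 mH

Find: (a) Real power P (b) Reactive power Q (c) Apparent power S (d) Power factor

Step 1 — Angular frequency: ω = 2π·f = 2π·41.7 = 262 rad/s.
Step 2 — Component impedances:
  R1: Z = R = 21.9 Ω
  R2: Z = R = 4810 Ω
  L: Z = jωL = j·262·0.00114 = 0 + j0.2987 Ω
Step 3 — Parallel branch: R2 || L = 1/(1/R2 + 1/L) = 1.855e-05 + j0.2987 Ω.
Step 4 — Series with R1: Z_total = R1 + (R2 || L) = 21.9 + j0.2987 Ω = 21.9∠0.8° Ω.
Step 5 — Source phasor: V = 32∠-137.2° V = -23.48 - j21.74 V.
Step 6 — Current: I = V / Z = -1.085 - j0.978 A = 1.461∠-138.0° A.
Step 7 — Complex power: S = V·I* = 46.75 + j0.6376 VA.
Step 8 — Real power: P = Re(S) = 46.75 W.
Step 9 — Reactive power: Q = Im(S) = 0.6376 VAR.
Step 10 — Apparent power: |S| = 46.75 VA.
Step 11 — Power factor: PF = P/|S| = 0.9999 (lagging).

(a) P = 46.75 W  (b) Q = 0.6376 VAR  (c) S = 46.75 VA  (d) PF = 0.9999 (lagging)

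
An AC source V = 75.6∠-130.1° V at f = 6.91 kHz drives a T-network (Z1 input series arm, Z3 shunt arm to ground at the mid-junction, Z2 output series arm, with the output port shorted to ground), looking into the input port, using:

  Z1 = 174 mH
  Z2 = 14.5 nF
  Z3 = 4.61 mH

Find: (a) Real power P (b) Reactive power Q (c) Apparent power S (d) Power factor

Step 1 — Angular frequency: ω = 2π·f = 2π·6910 = 4.342e+04 rad/s.
Step 2 — Component impedances:
  Z1: Z = jωL = j·4.342e+04·0.174 = 0 + j7555 Ω
  Z2: Z = 1/(jωC) = -j/(ω·C) = 0 - j1588 Ω
  Z3: Z = jωL = j·4.342e+04·0.00461 = 0 + j200.2 Ω
Step 3 — With the output port shorted to ground, the output series arm Z2 runs from the junction to ground; the shunt arm Z3 also runs from the junction to ground. They appear in parallel: Z3 || Z2 = 0 + j229 Ω.
Step 4 — Series with input arm Z1: Z_in = Z1 + (Z3 || Z2) = 0 + j7784 Ω = 7784∠90.0° Ω.
Step 5 — Source phasor: V = 75.6∠-130.1° V = -48.7 - j57.83 V.
Step 6 — Current: I = V / Z = -0.00743 + j0.006256 A = 0.009713∠139.9° A.
Step 7 — Complex power: S = V·I* = 0 + j0.7343 VA.
Step 8 — Real power: P = Re(S) = 0 W.
Step 9 — Reactive power: Q = Im(S) = 0.7343 VAR.
Step 10 — Apparent power: |S| = 0.7343 VA.
Step 11 — Power factor: PF = P/|S| = 0 (lagging).

(a) P = 0 W  (b) Q = 0.7343 VAR  (c) S = 0.7343 VA  (d) PF = 0 (lagging)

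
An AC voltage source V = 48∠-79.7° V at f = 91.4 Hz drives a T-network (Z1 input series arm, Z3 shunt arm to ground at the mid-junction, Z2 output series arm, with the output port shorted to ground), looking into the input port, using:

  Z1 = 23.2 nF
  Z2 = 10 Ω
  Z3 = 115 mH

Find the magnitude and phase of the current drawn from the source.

Step 1 — Angular frequency: ω = 2π·f = 2π·91.4 = 574.3 rad/s.
Step 2 — Component impedances:
  Z1: Z = 1/(jωC) = -j/(ω·C) = 0 - j7.506e+04 Ω
  Z2: Z = R = 10 Ω
  Z3: Z = jωL = j·574.3·0.115 = 0 + j66.04 Ω
Step 3 — With the output port shorted to ground, the output series arm Z2 runs from the junction to ground; the shunt arm Z3 also runs from the junction to ground. They appear in parallel: Z3 || Z2 = 9.776 + j1.48 Ω.
Step 4 — Series with input arm Z1: Z_in = Z1 + (Z3 || Z2) = 9.776 - j7.505e+04 Ω = 7.505e+04∠-90.0° Ω.
Step 5 — Source phasor: V = 48∠-79.7° V = 8.583 - j47.23 V.
Step 6 — Ohm's law: I = V / Z_total = (8.583 - j47.23) / (9.776 - j7.505e+04) = 0.0006292 + j0.0001143 A.
Step 7 — Convert to polar: |I| = 0.0006395 A, ∠I = 10.3°.

I = 0.0006395∠10.3° A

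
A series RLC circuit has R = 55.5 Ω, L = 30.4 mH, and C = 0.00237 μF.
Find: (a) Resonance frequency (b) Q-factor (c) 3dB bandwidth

Step 1 — Resonance: ω₀ = 1/√(LC) = 1/√(0.0304·2.37e-09) = 1.178e+05 rad/s.
Step 2 — f₀ = ω₀/(2π) = 1.875e+04 Hz.
Step 3 — Series Q: Q = ω₀L/R = 1.178e+05·0.0304/55.5 = 64.53.
Step 4 — Bandwidth: Δω = ω₀/Q = 1826 rad/s; BW = Δω/(2π) = 290.6 Hz.

(a) f₀ = 1.875e+04 Hz  (b) Q = 64.53  (c) BW = 290.6 Hz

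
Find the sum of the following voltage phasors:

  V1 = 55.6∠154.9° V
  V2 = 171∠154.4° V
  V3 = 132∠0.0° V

Step 1 — Convert each phasor to rectangular form:
  V1 = 55.6·(cos(154.9°) + j·sin(154.9°)) = -50.35 + j23.59 V
  V2 = 171·(cos(154.4°) + j·sin(154.4°)) = -154.2 + j73.89 V
  V3 = 132·(cos(0.0°) + j·sin(0.0°)) = 132 V
Step 2 — Sum components: V_total = -72.56 + j97.47 V.
Step 3 — Convert to polar: |V_total| = 121.5 V, ∠V_total = 126.7°.

V_total = 121.5∠126.7° V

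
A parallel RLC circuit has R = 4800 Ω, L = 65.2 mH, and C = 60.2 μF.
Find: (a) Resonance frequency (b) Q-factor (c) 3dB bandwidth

Step 1 — Resonance: ω₀ = 1/√(LC) = 1/√(0.0652·6.02e-05) = 504.8 rad/s.
Step 2 — f₀ = ω₀/(2π) = 80.33 Hz.
Step 3 — Parallel Q: Q = R/(ω₀L) = 4800/(504.8·0.0652) = 145.9.
Step 4 — Bandwidth: Δω = ω₀/Q = 3.461 rad/s; BW = Δω/(2π) = 0.5508 Hz.

(a) f₀ = 80.33 Hz  (b) Q = 145.9  (c) BW = 0.5508 Hz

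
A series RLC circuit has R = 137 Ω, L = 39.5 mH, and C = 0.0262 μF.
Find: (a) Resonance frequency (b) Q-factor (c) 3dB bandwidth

Step 1 — Resonance: ω₀ = 1/√(LC) = 1/√(0.0395·2.62e-08) = 3.108e+04 rad/s.
Step 2 — f₀ = ω₀/(2π) = 4947 Hz.
Step 3 — Series Q: Q = ω₀L/R = 3.108e+04·0.0395/137 = 8.962.
Step 4 — Bandwidth: Δω = ω₀/Q = 3468 rad/s; BW = Δω/(2π) = 552 Hz.

(a) f₀ = 4947 Hz  (b) Q = 8.962  (c) BW = 552 Hz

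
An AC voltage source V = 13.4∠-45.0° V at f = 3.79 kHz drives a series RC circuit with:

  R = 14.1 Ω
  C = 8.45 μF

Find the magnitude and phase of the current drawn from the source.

Step 1 — Angular frequency: ω = 2π·f = 2π·3790 = 2.381e+04 rad/s.
Step 2 — Component impedances:
  R: Z = R = 14.1 Ω
  C: Z = 1/(jωC) = -j/(ω·C) = 0 - j4.97 Ω
Step 3 — Series combination: Z_total = R + C = 14.1 - j4.97 Ω = 14.95∠-19.4° Ω.
Step 4 — Source phasor: V = 13.4∠-45.0° V = 9.475 - j9.475 V.
Step 5 — Ohm's law: I = V / Z_total = (9.475 - j9.475) / (14.1 - j4.97) = 0.8084 - j0.3871 A.
Step 6 — Convert to polar: |I| = 0.8963 A, ∠I = -25.6°.

I = 0.8963∠-25.6° A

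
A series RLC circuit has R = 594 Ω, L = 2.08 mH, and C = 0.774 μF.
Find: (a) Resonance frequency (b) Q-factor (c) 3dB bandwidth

Step 1 — Resonance: ω₀ = 1/√(LC) = 1/√(0.00208·7.74e-07) = 2.492e+04 rad/s.
Step 2 — f₀ = ω₀/(2π) = 3967 Hz.
Step 3 — Series Q: Q = ω₀L/R = 2.492e+04·0.00208/594 = 0.08727.
Step 4 — Bandwidth: Δω = ω₀/Q = 2.856e+05 rad/s; BW = Δω/(2π) = 4.545e+04 Hz.

(a) f₀ = 3967 Hz  (b) Q = 0.08727  (c) BW = 4.545e+04 Hz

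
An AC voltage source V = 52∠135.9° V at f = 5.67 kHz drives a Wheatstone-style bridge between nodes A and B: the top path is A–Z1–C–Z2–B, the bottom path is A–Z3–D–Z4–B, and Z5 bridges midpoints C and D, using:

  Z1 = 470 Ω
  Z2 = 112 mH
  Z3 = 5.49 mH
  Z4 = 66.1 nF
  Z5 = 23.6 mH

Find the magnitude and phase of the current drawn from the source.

Step 1 — Angular frequency: ω = 2π·f = 2π·5670 = 3.563e+04 rad/s.
Step 2 — Component impedances:
  Z1: Z = R = 470 Ω
  Z2: Z = jωL = j·3.563e+04·0.112 = 0 + j3990 Ω
  Z3: Z = jωL = j·3.563e+04·0.00549 = 0 + j195.6 Ω
  Z4: Z = 1/(jωC) = -j/(ω·C) = 0 - j424.7 Ω
  Z5: Z = jωL = j·3.563e+04·0.0236 = 0 + j840.8 Ω
Step 3 — Bridge requires nodal analysis (the Z5 bridge couples midpoints C and D, so the two paths cannot be reduced to a simple series/parallel combination). Setting node B to ground and injecting 1 A at node A, the 3-node admittance system at A, C, D solves to V_A = Z_AB = 6.242 - j281.6 Ω = 281.7∠-88.7° Ω.
Step 4 — Source phasor: V = 52∠135.9° V = -37.34 + j36.19 V.
Step 5 — Ohm's law: I = V / Z_total = (-37.34 + j36.19) / (6.242 - j281.6) = -0.1314 - j0.1297 A.
Step 6 — Convert to polar: |I| = 0.1846 A, ∠I = -135.4°.

I = 0.1846∠-135.4° A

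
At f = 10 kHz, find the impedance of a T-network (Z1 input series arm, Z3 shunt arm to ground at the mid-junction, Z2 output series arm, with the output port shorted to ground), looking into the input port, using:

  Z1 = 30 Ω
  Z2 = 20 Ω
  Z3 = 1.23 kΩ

Step 1 — Angular frequency: ω = 2π·f = 2π·1e+04 = 6.283e+04 rad/s.
Step 2 — Component impedances:
  Z1: Z = R = 30 Ω
  Z2: Z = R = 20 Ω
  Z3: Z = R = 1230 Ω
Step 3 — With the output port shorted to ground, the output series arm Z2 runs from the junction to ground; the shunt arm Z3 also runs from the junction to ground. They appear in parallel: Z3 || Z2 = 19.68 Ω.
Step 4 — Series with input arm Z1: Z_in = Z1 + (Z3 || Z2) = 49.68 Ω = 49.68∠0.0° Ω.

Z = 49.68 Ω = 49.68∠0.0° Ω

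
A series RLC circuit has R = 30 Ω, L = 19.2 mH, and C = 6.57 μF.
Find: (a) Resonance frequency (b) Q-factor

Step 1 — Resonance condition Im(Z)=0 gives ω₀ = 1/√(LC).
Step 2 — ω₀ = 1/√(0.0192·6.57e-06) = 2816 rad/s.
Step 3 — f₀ = ω₀/(2π) = 448.1 Hz.
Step 4 — Series Q: Q = ω₀L/R = 2816·0.0192/30 = 1.802.

(a) f₀ = 448.1 Hz  (b) Q = 1.802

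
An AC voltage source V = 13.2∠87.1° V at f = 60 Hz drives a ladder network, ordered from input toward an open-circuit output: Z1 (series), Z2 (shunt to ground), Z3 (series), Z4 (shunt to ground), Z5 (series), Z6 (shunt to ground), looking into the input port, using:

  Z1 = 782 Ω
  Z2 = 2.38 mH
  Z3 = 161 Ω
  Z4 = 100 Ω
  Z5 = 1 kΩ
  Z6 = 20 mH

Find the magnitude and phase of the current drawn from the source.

Step 1 — Angular frequency: ω = 2π·f = 2π·60 = 377 rad/s.
Step 2 — Component impedances:
  Z1: Z = R = 782 Ω
  Z2: Z = jωL = j·377·0.00238 = 0 + j0.8972 Ω
  Z3: Z = R = 161 Ω
  Z4: Z = R = 100 Ω
  Z5: Z = R = 1000 Ω
  Z6: Z = jωL = j·377·0.02 = 0 + j7.54 Ω
Step 3 — Ladder network (open output): work backward from the far end, alternating series and parallel combinations. Z_in = 782 + j0.8972 Ω = 782∠0.1° Ω.
Step 4 — Source phasor: V = 13.2∠87.1° V = 0.6678 + j13.18 V.
Step 5 — Ohm's law: I = V / Z_total = (0.6678 + j13.18) / (782 + j0.8972) = 0.0008733 + j0.01686 A.
Step 6 — Convert to polar: |I| = 0.01688 A, ∠I = 87.0°.

I = 0.01688∠87.0° A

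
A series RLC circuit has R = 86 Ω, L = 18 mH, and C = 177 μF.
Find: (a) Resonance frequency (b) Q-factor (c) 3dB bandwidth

Step 1 — Resonance condition Im(Z)=0 gives ω₀ = 1/√(LC).
Step 2 — ω₀ = 1/√(0.018·0.000177) = 560.2 rad/s.
Step 3 — f₀ = ω₀/(2π) = 89.17 Hz.
Step 4 — Series Q: Q = ω₀L/R = 560.2·0.018/86 = 0.1173.
Step 5 — 3dB bandwidth: Δω = ω₀/Q = 4778 rad/s; BW = Δω/(2π) = 760.4 Hz.

(a) f₀ = 89.17 Hz  (b) Q = 0.1173  (c) BW = 760.4 Hz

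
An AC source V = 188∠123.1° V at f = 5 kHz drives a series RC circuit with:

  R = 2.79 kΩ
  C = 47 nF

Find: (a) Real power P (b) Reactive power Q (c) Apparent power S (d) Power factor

Step 1 — Angular frequency: ω = 2π·f = 2π·5000 = 3.142e+04 rad/s.
Step 2 — Component impedances:
  R: Z = R = 2790 Ω
  C: Z = 1/(jωC) = -j/(ω·C) = 0 - j677.3 Ω
Step 3 — Series combination: Z_total = R + C = 2790 - j677.3 Ω = 2871∠-13.6° Ω.
Step 4 — Source phasor: V = 188∠123.1° V = -102.7 + j157.5 V.
Step 5 — Current: I = V / Z = -0.04769 + j0.04487 A = 0.06548∠136.7° A.
Step 6 — Complex power: S = V·I* = 11.96 - j2.904 VA.
Step 7 — Real power: P = Re(S) = 11.96 W.
Step 8 — Reactive power: Q = Im(S) = -2.904 VAR.
Step 9 — Apparent power: |S| = 12.31 VA.
Step 10 — Power factor: PF = P/|S| = 0.9718 (leading).

(a) P = 11.96 W  (b) Q = -2.904 VAR  (c) S = 12.31 VA  (d) PF = 0.9718 (leading)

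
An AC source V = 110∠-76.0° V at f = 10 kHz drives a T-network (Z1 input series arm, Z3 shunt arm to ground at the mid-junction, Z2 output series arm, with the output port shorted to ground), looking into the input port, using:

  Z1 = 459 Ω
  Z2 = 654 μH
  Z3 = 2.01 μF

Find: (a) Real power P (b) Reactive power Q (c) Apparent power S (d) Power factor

Step 1 — Angular frequency: ω = 2π·f = 2π·1e+04 = 6.283e+04 rad/s.
Step 2 — Component impedances:
  Z1: Z = R = 459 Ω
  Z2: Z = jωL = j·6.283e+04·0.000654 = 0 + j41.09 Ω
  Z3: Z = 1/(jωC) = -j/(ω·C) = 0 - j7.918 Ω
Step 3 — With the output port shorted to ground, the output series arm Z2 runs from the junction to ground; the shunt arm Z3 also runs from the junction to ground. They appear in parallel: Z3 || Z2 = 0 - j9.808 Ω.
Step 4 — Series with input arm Z1: Z_in = Z1 + (Z3 || Z2) = 459 - j9.808 Ω = 459.1∠-1.2° Ω.
Step 5 — Source phasor: V = 110∠-76.0° V = 26.61 - j106.7 V.
Step 6 — Current: I = V / Z = 0.06292 - j0.2312 A = 0.2396∠-74.8° A.
Step 7 — Complex power: S = V·I* = 26.35 - j0.5631 VA.
Step 8 — Real power: P = Re(S) = 26.35 W.
Step 9 — Reactive power: Q = Im(S) = -0.5631 VAR.
Step 10 — Apparent power: |S| = 26.36 VA.
Step 11 — Power factor: PF = P/|S| = 0.9998 (leading).

(a) P = 26.35 W  (b) Q = -0.5631 VAR  (c) S = 26.36 VA  (d) PF = 0.9998 (leading)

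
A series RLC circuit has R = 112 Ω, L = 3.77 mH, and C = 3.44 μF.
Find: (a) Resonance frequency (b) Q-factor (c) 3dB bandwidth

Step 1 — Resonance: ω₀ = 1/√(LC) = 1/√(0.00377·3.44e-06) = 8781 rad/s.
Step 2 — f₀ = ω₀/(2π) = 1398 Hz.
Step 3 — Series Q: Q = ω₀L/R = 8781·0.00377/112 = 0.2956.
Step 4 — Bandwidth: Δω = ω₀/Q = 2.971e+04 rad/s; BW = Δω/(2π) = 4728 Hz.

(a) f₀ = 1398 Hz  (b) Q = 0.2956  (c) BW = 4728 Hz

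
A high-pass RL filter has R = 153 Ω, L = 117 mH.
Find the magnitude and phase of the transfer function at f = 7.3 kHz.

Step 1 — Angular frequency: ω = 2π·7300 = 4.587e+04 rad/s.
Step 2 — Transfer function: H(jω) = jωL/(R + jωL).
Step 3 — Numerator jωL = j·5366; denominator R + jωL = 153 + j5366.
Step 4 — H = 0.9992 + j0.02849.
Step 5 — Magnitude: |H| = 0.9996 (-0.0 dB); phase: φ = 1.6°.

|H| = 0.9996 (-0.0 dB), φ = 1.6°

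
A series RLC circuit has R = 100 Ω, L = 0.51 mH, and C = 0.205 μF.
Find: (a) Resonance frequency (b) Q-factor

Step 1 — Resonance condition Im(Z)=0 gives ω₀ = 1/√(LC).
Step 2 — ω₀ = 1/√(0.00051·2.05e-07) = 9.78e+04 rad/s.
Step 3 — f₀ = ω₀/(2π) = 1.557e+04 Hz.
Step 4 — Series Q: Q = ω₀L/R = 9.78e+04·0.00051/100 = 0.4988.

(a) f₀ = 1.557e+04 Hz  (b) Q = 0.4988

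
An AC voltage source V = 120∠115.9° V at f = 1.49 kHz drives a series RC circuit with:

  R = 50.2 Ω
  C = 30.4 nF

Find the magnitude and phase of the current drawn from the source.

Step 1 — Angular frequency: ω = 2π·f = 2π·1490 = 9362 rad/s.
Step 2 — Component impedances:
  R: Z = R = 50.2 Ω
  C: Z = 1/(jωC) = -j/(ω·C) = 0 - j3514 Ω
Step 3 — Series combination: Z_total = R + C = 50.2 - j3514 Ω = 3514∠-89.2° Ω.
Step 4 — Source phasor: V = 120∠115.9° V = -52.42 + j107.9 V.
Step 5 — Ohm's law: I = V / Z_total = (-52.42 + j107.9) / (50.2 - j3514) = -0.03093 - j0.01448 A.
Step 6 — Convert to polar: |I| = 0.03415 A, ∠I = -154.9°.

I = 0.03415∠-154.9° A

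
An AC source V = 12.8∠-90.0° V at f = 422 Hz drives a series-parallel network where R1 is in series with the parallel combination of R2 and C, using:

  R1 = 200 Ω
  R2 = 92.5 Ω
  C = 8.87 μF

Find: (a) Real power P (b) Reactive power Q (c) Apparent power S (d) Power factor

Step 1 — Angular frequency: ω = 2π·f = 2π·422 = 2652 rad/s.
Step 2 — Component impedances:
  R1: Z = R = 200 Ω
  R2: Z = R = 92.5 Ω
  C: Z = 1/(jωC) = -j/(ω·C) = 0 - j42.52 Ω
Step 3 — Parallel branch: R2 || C = 1/(1/R2 + 1/C) = 16.14 - j35.1 Ω.
Step 4 — Series with R1: Z_total = R1 + (R2 || C) = 216.1 - j35.1 Ω = 219∠-9.2° Ω.
Step 5 — Source phasor: V = 12.8∠-90.0° V = 0 - j12.8 V.
Step 6 — Current: I = V / Z = 0.009371 - j0.0577 A = 0.05846∠-80.8° A.
Step 7 — Complex power: S = V·I* = 0.7386 - j0.1199 VA.
Step 8 — Real power: P = Re(S) = 0.7386 W.
Step 9 — Reactive power: Q = Im(S) = -0.1199 VAR.
Step 10 — Apparent power: |S| = 0.7482 VA.
Step 11 — Power factor: PF = P/|S| = 0.9871 (leading).

(a) P = 0.7386 W  (b) Q = -0.1199 VAR  (c) S = 0.7482 VA  (d) PF = 0.9871 (leading)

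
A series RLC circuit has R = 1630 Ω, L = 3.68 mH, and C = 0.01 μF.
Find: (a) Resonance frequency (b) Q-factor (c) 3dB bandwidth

Step 1 — Resonance: ω₀ = 1/√(LC) = 1/√(0.00368·1e-08) = 1.648e+05 rad/s.
Step 2 — f₀ = ω₀/(2π) = 2.624e+04 Hz.
Step 3 — Series Q: Q = ω₀L/R = 1.648e+05·0.00368/1630 = 0.3722.
Step 4 — Bandwidth: Δω = ω₀/Q = 4.429e+05 rad/s; BW = Δω/(2π) = 7.05e+04 Hz.

(a) f₀ = 2.624e+04 Hz  (b) Q = 0.3722  (c) BW = 7.05e+04 Hz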